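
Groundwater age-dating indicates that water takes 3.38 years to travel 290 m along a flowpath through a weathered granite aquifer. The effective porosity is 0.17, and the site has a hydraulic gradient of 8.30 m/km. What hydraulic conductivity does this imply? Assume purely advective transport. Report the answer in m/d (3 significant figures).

t = 3.38 years = 1234 d
v = L / t = 290 / 1234 = 0.2351 m/d
K = v · n / i = 0.2351 × 0.17 / 0.0083 = 4.81 m/d

4.81 m/d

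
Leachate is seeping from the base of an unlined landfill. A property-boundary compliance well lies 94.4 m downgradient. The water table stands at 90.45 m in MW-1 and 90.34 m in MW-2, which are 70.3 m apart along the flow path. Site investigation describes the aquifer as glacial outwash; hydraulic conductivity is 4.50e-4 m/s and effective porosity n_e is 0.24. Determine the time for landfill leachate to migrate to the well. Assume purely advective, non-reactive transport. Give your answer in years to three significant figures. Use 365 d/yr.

Hydraulic gradient i = (90.45 − 90.34) / 70.3 = 0.11 / 70.3 = 0.001565
K = 4.50e-4 m/s × 86400 s/d = 38.88 m/d
Darcy flux q = K·i = 38.88 × 0.001565 = 0.06084 m/d
Seepage velocity v = q / n = 0.06084 / 0.24 = 0.2535 m/d
t = L / v = 94.4 / 0.2535 = 372.4 d
   = 372.4 / 365 = 1.02 yr

1.02 years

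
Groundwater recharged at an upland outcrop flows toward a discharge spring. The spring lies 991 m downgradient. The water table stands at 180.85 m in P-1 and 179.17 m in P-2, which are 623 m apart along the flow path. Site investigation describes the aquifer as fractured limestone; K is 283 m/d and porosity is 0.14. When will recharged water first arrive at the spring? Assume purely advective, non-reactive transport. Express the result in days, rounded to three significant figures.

Hydraulic gradient i = (180.85 − 179.17) / 623 = 1.68 / 623 = 0.002697
Specific discharge q = 283 × 0.002697 = 0.7631 m/d
Average linear velocity = 0.7631 / 0.14 = 5.451 m/d
t = L / v = 991 / 5.451 = 181.8 d

182 days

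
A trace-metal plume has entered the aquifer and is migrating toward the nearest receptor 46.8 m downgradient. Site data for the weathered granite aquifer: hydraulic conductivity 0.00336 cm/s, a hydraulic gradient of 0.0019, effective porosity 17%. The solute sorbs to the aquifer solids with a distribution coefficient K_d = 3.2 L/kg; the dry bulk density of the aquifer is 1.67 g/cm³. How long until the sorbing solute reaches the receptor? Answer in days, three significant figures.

K = 0.00336 cm/s × 864 = 2.903 m/d
q = Ki = 2.903 × 0.0019 = 0.005516 m/d
Seepage velocity v = q / n = 0.005516 / 0.17 = 0.03245 m/d
Retardation R = 1 + ρ_b·K_d/n = 1 + 1.67×3.2/0.17 = 32.44
Contaminant velocity v_c = v/R = 0.03245/32.44 = 0.001000 m/d
t = L/v_c = 46.8/0.001000 = 46780 d

46800 days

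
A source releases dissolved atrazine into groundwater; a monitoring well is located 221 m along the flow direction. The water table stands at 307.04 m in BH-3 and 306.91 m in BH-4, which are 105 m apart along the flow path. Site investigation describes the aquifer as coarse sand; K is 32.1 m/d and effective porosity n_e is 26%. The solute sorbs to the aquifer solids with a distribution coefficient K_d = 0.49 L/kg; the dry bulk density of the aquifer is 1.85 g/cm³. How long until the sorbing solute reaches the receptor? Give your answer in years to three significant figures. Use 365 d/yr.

17.8 years

Hydraulic gradient i = (307.04 − 306.91) / 105 = 0.13 / 105 = 0.001238
Darcy flux q = K·i = 32.1 × 0.001238 = 0.03974 m/d
Seepage velocity v = q / n = 0.03974 / 0.26 = 0.1529 m/d
Retardation R = 1 + ρ_b·K_d/n = 1 + 1.85×0.49/0.26 = 4.487
Contaminant velocity v_c = v/R = 0.1529/4.487 = 0.03407 m/d
t = L/v_c = 221/0.03407 = 6487 d
   = 6487/365 = 17.8 yr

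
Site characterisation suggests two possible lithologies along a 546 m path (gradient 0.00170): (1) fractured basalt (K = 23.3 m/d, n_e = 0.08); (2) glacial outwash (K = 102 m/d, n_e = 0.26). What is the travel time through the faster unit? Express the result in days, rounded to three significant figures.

819 days

Unit 1 (fractured basalt): v = 23.3×0.0017/0.08 = 0.4951 m/d, t = 546/0.4951 = 1103 d
Unit 2 (glacial outwash): v = 102×0.0017/0.26 = 0.6669 m/d, t = 546/0.6669 = 818.7 d
Faster unit: t = 819 d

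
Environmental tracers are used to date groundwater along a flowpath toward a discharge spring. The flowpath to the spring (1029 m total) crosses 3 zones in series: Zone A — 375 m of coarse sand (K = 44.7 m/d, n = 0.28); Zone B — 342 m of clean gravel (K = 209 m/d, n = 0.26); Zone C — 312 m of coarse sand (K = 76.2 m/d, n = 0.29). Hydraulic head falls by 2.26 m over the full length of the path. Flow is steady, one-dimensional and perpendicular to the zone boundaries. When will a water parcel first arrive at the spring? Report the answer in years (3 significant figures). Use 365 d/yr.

Steady 1-D flow in series ⇒ the Darcy flux q is identical in every zone and the zone head losses add (resistances L/K in series).
Σ(L/K) = 375/44.7 + 342/209 + 312/76.2 = 8.389 + 1.636 + 4.094 = 14.12 d
q = ΔH / Σ(L/K) = 2.26 / 14.12 = 0.1601 m/d (same in every zone)
Zone A: v = q/n = 0.1601/0.28 = 0.5716 m/d → t_A = 375/0.5716 = 656.0 d
Zone B: v = q/n = 0.1601/0.26 = 0.6156 m/d → t_B = 342/0.6156 = 555.6 d
Zone C: v = q/n = 0.1601/0.29 = 0.5519 m/d → t_C = 312/0.5519 = 565.3 d
Total t = 656.0 + 555.6 + 565.3 = 1777 d
   = 1777 / 365 = 4.87 yr

4.87 years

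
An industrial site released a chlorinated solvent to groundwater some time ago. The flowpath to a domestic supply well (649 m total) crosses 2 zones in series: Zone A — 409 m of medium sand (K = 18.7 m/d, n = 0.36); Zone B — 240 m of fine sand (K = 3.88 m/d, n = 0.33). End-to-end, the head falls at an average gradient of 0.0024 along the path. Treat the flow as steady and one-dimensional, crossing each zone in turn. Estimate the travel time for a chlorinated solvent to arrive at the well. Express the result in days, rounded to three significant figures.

12200 days

Steady 1-D flow in series ⇒ the Darcy flux q is identical in every zone and the zone head losses add (resistances L/K in series).
Σ(L/K) = 409/18.7 + 240/3.88 = 21.87 + 61.86 = 83.73 d
K_eq = L_total / Σ(L/K) = 649 / 83.73 = 7.751 m/d
q = K_eq · i = 7.751 × 0.0024 = 0.01860 m/d (same in every zone)
Zone A: v = q/n = 0.01860/0.36 = 0.05168 m/d → t_A = 409/0.05168 = 7915 d
Zone B: v = q/n = 0.01860/0.33 = 0.05637 m/d → t_B = 240/0.05637 = 4257 d
Total t = 7915 + 4257 = 12170 d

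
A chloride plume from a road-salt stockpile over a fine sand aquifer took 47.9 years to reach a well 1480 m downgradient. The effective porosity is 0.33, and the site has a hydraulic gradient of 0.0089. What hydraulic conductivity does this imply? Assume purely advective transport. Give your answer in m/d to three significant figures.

3.14 m/d

t = 47.9 years = 17480 d
v = L / t = 1480 / 17480 = 0.08465 m/d
K = v · n / i = 0.08465 × 0.33 / 0.0089 = 3.14 m/d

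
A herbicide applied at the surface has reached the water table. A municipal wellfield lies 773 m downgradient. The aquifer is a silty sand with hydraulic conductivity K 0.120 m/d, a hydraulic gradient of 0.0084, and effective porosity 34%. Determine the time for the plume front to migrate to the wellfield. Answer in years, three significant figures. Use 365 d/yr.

714 years

Specific discharge q = 0.120 × 0.0084 = 0.001008 m/d
Average linear velocity = 0.001008 / 0.34 = 0.002965 m/d
t = L / v = 773 / 0.002965 = 260700 d
   = 260700 / 365 = 714 yr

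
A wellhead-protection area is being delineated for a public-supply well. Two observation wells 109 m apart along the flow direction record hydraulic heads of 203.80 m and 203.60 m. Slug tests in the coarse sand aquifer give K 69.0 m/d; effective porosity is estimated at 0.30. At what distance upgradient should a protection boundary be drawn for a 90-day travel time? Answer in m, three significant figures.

Hydraulic gradient i = (203.80 − 203.60) / 109 = 0.20 / 109 = 0.001835
q = Ki = 69.0 × 0.001835 = 0.1266 m/d
v = Ki/n = 69.0·0.001835/0.30 = 0.4220 m/d
L = v × T = 0.4220 × 90 = 37.98 m

38.0 m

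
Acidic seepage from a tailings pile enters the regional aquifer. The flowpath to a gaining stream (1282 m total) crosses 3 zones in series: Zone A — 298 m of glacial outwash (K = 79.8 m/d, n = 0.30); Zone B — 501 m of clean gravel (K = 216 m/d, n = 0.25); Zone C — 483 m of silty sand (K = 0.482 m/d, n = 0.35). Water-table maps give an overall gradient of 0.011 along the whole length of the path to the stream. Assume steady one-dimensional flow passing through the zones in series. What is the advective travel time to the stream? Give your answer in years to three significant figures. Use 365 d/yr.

75.2 years

Steady 1-D flow in series ⇒ the Darcy flux q is identical in every zone and the zone head losses add (resistances L/K in series).
Σ(L/K) = 298/79.8 + 501/216 + 483/0.482 = 3.734 + 2.319 + 1002 = 1008 d
K_eq = L_total / Σ(L/K) = 1282 / 1008 = 1.272 m/d
q = K_eq · i = 1.272 × 0.011 = 0.01399 m/d (same in every zone)
Zone A: v = q/n = 0.01399/0.30 = 0.04663 m/d → t_A = 298/0.04663 = 6391 d
Zone B: v = q/n = 0.01399/0.25 = 0.05595 m/d → t_B = 501/0.05595 = 8954 d
Zone C: v = q/n = 0.01399/0.35 = 0.03997 m/d → t_C = 483/0.03997 = 12090 d
Total t = 6391 + 8954 + 12090 = 27430 d
   = 27430 / 365 = 75.2 yr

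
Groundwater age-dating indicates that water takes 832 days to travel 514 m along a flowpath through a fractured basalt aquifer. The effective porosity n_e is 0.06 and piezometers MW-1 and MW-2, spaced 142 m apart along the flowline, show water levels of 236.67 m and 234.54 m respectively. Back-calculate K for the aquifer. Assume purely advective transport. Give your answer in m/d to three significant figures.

2.47 m/d

Hydraulic gradient i = (236.67 − 234.54) / 142 = 2.13 / 142 = 0.01500
v = L / t = 514 / 832 = 0.6178 m/d
K = v · n / i = 0.6178 × 0.06 / 0.01500 = 2.47 m/d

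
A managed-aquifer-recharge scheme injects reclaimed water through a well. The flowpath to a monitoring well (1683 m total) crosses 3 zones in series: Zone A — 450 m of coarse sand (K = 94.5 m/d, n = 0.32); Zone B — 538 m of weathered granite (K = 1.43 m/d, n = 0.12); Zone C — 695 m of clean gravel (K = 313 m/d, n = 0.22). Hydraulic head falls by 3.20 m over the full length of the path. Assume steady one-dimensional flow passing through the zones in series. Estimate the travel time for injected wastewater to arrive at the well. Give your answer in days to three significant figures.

Steady 1-D flow in series ⇒ the Darcy flux q is identical in every zone and the zone head losses add (resistances L/K in series).
Σ(L/K) = 450/94.5 + 538/1.43 + 695/313 = 4.762 + 376.2 + 2.220 = 383.2 d
q = ΔH / Σ(L/K) = 3.20 / 383.2 = 0.008351 m/d (same in every zone)
Zone A: v = q/n = 0.008351/0.32 = 0.02610 m/d → t_A = 450/0.02610 = 17240 d
Zone B: v = q/n = 0.008351/0.12 = 0.06959 m/d → t_B = 538/0.06959 = 7731 d
Zone C: v = q/n = 0.008351/0.22 = 0.03796 m/d → t_C = 695/0.03796 = 18310 d
Total t = 17240 + 7731 + 18310 = 43290 d

43300 days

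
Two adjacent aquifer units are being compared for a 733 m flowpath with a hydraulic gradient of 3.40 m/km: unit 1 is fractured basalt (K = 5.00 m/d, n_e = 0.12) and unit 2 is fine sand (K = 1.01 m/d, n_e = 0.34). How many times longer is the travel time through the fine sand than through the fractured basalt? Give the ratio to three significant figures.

14.0

Unit 1 (fractured basalt): v = 5.00×0.0034/0.12 = 0.1417 m/d, t = 733/0.1417 = 5174 d
Unit 2 (fine sand): v = 1.01×0.0034/0.34 = 0.01010 m/d, t = 733/0.01010 = 72570 d
t(fine sand) / t(fractured basalt) = 72570/5174 = 14.0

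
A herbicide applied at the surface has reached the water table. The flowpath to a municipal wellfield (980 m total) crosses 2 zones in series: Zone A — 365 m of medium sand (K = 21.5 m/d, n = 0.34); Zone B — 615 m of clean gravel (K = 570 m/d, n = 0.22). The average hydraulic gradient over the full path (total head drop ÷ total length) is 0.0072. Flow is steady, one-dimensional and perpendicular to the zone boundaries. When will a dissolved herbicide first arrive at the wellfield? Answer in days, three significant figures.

664 days

For zones in series the flux q is common to all zones; the equivalent conductivity is the harmonic (thickness-weighted) mean, K_eq = L_total / Σ(L_j/K_j).
Σ(L/K) = 365/21.5 + 615/570 = 16.98 + 1.079 = 18.06 d
K_eq = L_total / Σ(L/K) = 980 / 18.06 = 54.28 m/d
q = K_eq · i = 54.28 × 0.0072 = 0.3908 m/d (same in every zone)
Zone A: v = q/n = 0.3908/0.34 = 1.149 m/d → t_A = 365/1.149 = 317.6 d
Zone B: v = q/n = 0.3908/0.22 = 1.776 m/d → t_B = 615/1.776 = 346.2 d
Total t = 317.6 + 346.2 = 663.8 d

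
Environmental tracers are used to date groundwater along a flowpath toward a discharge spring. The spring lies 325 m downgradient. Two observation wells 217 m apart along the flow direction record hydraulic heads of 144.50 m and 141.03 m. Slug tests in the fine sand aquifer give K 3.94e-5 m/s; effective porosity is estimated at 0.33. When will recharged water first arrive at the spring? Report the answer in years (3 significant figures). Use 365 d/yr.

5.40 years

Hydraulic gradient i = (144.50 − 141.03) / 217 = 3.47 / 217 = 0.01599
K = 3.94e-5 m/s × 86400 s/d = 3.404 m/d
q = Ki = 3.404 × 0.01599 = 0.05444 m/d
v = Ki/n = 3.404·0.01599/0.33 = 0.1650 m/d
t = L / v = 325 / 0.1650 = 1970 d
   = 1970 / 365 = 5.40 yr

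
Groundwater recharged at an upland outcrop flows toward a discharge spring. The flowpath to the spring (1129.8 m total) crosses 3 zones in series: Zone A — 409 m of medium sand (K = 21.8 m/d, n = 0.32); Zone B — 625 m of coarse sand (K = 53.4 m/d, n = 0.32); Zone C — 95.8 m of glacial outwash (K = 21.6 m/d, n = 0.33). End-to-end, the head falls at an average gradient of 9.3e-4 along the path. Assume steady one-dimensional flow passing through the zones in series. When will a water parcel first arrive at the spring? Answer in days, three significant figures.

12000 days

Steady 1-D flow in series ⇒ the Darcy flux q is identical in every zone and the zone head losses add (resistances L/K in series).
Σ(L/K) = 409/21.8 + 625/53.4 + 95.8/21.6 = 18.76 + 11.70 + 4.435 = 34.90 d
K_eq = L_total / Σ(L/K) = 1129.8 / 34.90 = 32.37 m/d
q = K_eq · i = 32.37 × 9.3e-4 = 0.03011 m/d (same in every zone)
Zone A: v = q/n = 0.03011/0.32 = 0.09408 m/d → t_A = 409/0.09408 = 4347 d
Zone B: v = q/n = 0.03011/0.32 = 0.09408 m/d → t_B = 625/0.09408 = 6643 d
Zone C: v = q/n = 0.03011/0.33 = 0.09123 m/d → t_C = 95.8/0.09123 = 1050 d
Total t = 4347 + 6643 + 1050 = 12040 d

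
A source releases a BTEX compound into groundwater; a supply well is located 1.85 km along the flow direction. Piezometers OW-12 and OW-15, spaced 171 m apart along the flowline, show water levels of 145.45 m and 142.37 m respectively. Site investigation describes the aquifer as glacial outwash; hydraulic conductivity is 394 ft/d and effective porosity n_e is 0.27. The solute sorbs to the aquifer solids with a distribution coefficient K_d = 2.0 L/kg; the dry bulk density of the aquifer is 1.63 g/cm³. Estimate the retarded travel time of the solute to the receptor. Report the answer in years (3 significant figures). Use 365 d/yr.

8.27 years

Hydraulic gradient i = (145.45 − 142.37) / 171 = 3.08 / 171 = 0.01801
K = 394 ft/d × 0.3048 = 120.1 m/d
Specific discharge q = 120.1 × 0.01801 = 2.163 m/d
v = Ki/n = 120.1·0.01801/0.27 = 8.011 m/d
Retardation R = 1 + ρ_b·K_d/n = 1 + 1.63×2.0/0.27 = 13.07
Contaminant velocity v_c = v/R = 8.011/13.07 = 0.6128 m/d
L = 1.85 km = 1850 m
t = L/v_c = 1850/0.6128 = 3019 d
   = 3019/365 = 8.27 yr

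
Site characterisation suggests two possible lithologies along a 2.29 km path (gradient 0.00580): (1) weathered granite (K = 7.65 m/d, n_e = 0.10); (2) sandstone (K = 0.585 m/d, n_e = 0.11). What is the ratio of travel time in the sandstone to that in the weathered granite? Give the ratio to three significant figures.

14.4

Unit 1 (weathered granite): v = 7.65×0.0058/0.10 = 0.4437 m/d, t = 2290/0.4437 = 5161 d
Unit 2 (sandstone): v = 0.585×0.0058/0.11 = 0.03085 m/d, t = 2290/0.03085 = 74240 d
t(sandstone) / t(weathered granite) = 74240/5161 = 14.4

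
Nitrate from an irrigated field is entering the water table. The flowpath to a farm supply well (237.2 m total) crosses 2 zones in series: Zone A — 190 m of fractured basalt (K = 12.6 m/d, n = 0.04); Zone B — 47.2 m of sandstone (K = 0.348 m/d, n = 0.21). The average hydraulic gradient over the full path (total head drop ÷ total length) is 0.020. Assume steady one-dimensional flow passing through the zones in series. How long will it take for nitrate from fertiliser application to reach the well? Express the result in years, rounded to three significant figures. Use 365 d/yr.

1.52 years

For zones in series the flux q is common to all zones; the equivalent conductivity is the harmonic (thickness-weighted) mean, K_eq = L_total / Σ(L_j/K_j).
Σ(L/K) = 190/12.6 + 47.2/0.348 = 15.08 + 135.6 = 150.7 d
K_eq = L_total / Σ(L/K) = 237.2 / 150.7 = 1.574 m/d
q = K_eq · i = 1.574 × 0.020 = 0.03148 m/d (same in every zone)
Zone A: v = q/n = 0.03148/0.04 = 0.7869 m/d → t_A = 190/0.7869 = 241.4 d
Zone B: v = q/n = 0.03148/0.21 = 0.1499 m/d → t_B = 47.2/0.1499 = 314.9 d
Total t = 241.4 + 314.9 = 556.3 d
   = 556.3 / 365 = 1.52 yr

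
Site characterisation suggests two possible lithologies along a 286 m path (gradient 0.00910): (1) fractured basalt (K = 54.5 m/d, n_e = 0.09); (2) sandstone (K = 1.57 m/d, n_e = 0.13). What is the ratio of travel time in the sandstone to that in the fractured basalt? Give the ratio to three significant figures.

50.1

Unit 1 (fractured basalt): v = 54.5×0.0091/0.09 = 5.511 m/d, t = 286/5.511 = 51.90 d
Unit 2 (sandstone): v = 1.57×0.0091/0.13 = 0.1099 m/d, t = 286/0.1099 = 2602 d
t(sandstone) / t(fractured basalt) = 2602/51.90 = 50.1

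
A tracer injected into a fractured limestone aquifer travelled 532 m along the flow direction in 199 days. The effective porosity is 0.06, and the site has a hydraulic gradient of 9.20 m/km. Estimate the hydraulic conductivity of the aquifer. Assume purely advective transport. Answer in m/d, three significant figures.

v = L / t = 532 / 199 = 2.673 m/d
K = v · n / i = 2.673 × 0.06 / 0.0092 = 17.4 m/d

17.4 m/d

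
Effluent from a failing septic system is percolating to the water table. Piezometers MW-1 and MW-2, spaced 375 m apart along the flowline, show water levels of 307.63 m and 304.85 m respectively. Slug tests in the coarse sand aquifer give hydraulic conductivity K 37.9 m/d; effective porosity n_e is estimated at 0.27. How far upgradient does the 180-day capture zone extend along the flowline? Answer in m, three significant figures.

187 m

Hydraulic gradient i = (307.63 − 304.85) / 375 = 2.78 / 375 = 0.007413
q = Ki = 37.9 × 0.007413 = 0.2810 m/d
Average linear velocity = 0.2810 / 0.27 = 1.041 m/d
L = v × T = 1.041 × 180 = 187.3 m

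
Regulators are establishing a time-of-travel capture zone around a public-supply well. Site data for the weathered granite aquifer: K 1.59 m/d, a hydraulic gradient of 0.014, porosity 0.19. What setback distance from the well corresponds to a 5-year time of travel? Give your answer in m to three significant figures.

Specific discharge q = 1.59 × 0.014 = 0.02226 m/d
Seepage velocity v = q / n = 0.02226 / 0.19 = 0.1172 m/d
T = 5 yr × 365 = 1825 d
L = v × T = 0.1172 × 1825 = 213.8 m

214 m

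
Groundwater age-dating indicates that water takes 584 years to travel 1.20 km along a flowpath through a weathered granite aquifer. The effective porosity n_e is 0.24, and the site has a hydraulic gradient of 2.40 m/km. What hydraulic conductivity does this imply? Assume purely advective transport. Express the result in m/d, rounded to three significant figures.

t = 584 years = 213200 d
L = 1.20 km = 1200 m
v = L / t = 1200 / 213200 = 0.005630 m/d
K = v · n / i = 0.005630 × 0.24 / 0.0024 = 0.563 m/d

0.563 m/d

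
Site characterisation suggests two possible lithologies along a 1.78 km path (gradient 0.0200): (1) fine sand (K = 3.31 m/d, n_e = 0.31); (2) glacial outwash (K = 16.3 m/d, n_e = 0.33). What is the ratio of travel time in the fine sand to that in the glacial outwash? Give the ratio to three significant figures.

4.63

Unit 1 (fine sand): v = 3.31×0.020/0.31 = 0.2135 m/d, t = 1780/0.2135 = 8335 d
Unit 2 (glacial outwash): v = 16.3×0.020/0.33 = 0.9879 m/d, t = 1780/0.9879 = 1802 d
t(fine sand) / t(glacial outwash) = 8335/1802 = 4.63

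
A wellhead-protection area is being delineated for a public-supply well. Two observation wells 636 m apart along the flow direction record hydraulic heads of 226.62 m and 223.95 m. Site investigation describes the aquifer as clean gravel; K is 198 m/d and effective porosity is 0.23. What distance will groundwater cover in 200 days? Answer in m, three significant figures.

Hydraulic gradient i = (226.62 − 223.95) / 636 = 2.67 / 636 = 0.004198
Darcy flux q = K·i = 198 × 0.004198 = 0.8312 m/d
v_s = q/n_e = 0.8312/0.23 = 3.614 m/d
L = v × T = 3.614 × 200 = 722.8 m

723 m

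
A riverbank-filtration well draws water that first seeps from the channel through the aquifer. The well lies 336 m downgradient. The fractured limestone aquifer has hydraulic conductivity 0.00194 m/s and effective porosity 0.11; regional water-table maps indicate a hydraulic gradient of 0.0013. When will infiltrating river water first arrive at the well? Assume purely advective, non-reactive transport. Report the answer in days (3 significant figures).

K = 0.00194 m/s × 86400 s/d = 167.6 m/d
Darcy flux q = K·i = 167.6 × 0.0013 = 0.2179 m/d
Average linear velocity = 0.2179 / 0.11 = 1.981 m/d
t = L / v = 336 / 1.981 = 169.6 d

170 days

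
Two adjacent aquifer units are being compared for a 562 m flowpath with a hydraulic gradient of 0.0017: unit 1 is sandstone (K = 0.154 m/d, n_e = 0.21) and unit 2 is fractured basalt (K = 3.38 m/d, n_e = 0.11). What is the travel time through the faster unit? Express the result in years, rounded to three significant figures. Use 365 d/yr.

Unit 1 (sandstone): v = 0.154×0.0017/0.21 = 0.001247 m/d, t = 562/0.001247 = 450800 d
Unit 2 (fractured basalt): v = 3.38×0.0017/0.11 = 0.05224 m/d, t = 562/0.05224 = 10760 d
Faster: 10760 d / 365 = 29.5 yr

29.5 years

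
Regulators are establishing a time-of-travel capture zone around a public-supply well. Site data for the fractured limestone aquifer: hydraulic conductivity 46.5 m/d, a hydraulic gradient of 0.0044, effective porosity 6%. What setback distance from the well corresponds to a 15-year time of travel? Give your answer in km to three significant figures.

18.7 km

q = Ki = 46.5 × 0.0044 = 0.2046 m/d
v = Ki/n = 46.5·0.0044/0.06 = 3.410 m/d
T = 15 yr × 365 = 5475 d
L = v × T = 3.410 × 5475 = 18670 m
   = 18.7 km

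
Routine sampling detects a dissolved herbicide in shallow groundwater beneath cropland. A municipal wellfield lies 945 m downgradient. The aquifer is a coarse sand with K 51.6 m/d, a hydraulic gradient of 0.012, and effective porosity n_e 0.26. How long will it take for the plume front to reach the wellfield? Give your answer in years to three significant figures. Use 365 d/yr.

1.09 years

Specific discharge q = 51.6 × 0.012 = 0.6192 m/d
Average linear velocity = 0.6192 / 0.26 = 2.382 m/d
t = L / v = 945 / 2.382 = 396.8 d
   = 396.8 / 365 = 1.09 yr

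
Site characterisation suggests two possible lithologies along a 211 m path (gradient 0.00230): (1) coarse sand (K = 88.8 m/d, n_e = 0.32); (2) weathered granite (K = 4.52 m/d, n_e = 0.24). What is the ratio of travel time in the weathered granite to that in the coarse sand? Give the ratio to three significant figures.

14.7

Unit 1 (coarse sand): v = 88.8×0.0023/0.32 = 0.6382 m/d, t = 211/0.6382 = 330.6 d
Unit 2 (weathered granite): v = 4.52×0.0023/0.24 = 0.04332 m/d, t = 211/0.04332 = 4871 d
t(weathered granite) / t(coarse sand) = 4871/330.6 = 14.7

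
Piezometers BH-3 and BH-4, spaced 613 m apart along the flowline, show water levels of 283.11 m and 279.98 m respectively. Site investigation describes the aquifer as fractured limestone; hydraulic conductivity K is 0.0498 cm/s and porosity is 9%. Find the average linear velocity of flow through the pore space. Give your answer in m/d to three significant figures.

2.44 m/d

Hydraulic gradient i = (283.11 − 279.98) / 613 = 3.13 / 613 = 0.005106
K = 0.0498 cm/s × 864 = 43.03 m/d
q = Ki = 43.03 × 0.005106 = 0.2197 m/d
v_s = q/n_e = 0.2197/0.09 = 2.441 m/d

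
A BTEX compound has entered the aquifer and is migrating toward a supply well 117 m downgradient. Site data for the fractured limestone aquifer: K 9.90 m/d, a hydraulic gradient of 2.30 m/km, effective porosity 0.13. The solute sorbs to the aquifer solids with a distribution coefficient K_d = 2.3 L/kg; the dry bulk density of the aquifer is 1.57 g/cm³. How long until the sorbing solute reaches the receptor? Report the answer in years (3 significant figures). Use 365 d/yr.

Specific discharge q = 9.90 × 0.0023 = 0.02277 m/d
Seepage velocity v = q / n = 0.02277 / 0.13 = 0.1752 m/d
Retardation R = 1 + ρ_b·K_d/n = 1 + 1.57×2.3/0.13 = 28.78
Contaminant velocity v_c = v/R = 0.1752/28.78 = 0.006087 m/d
t = L/v_c = 117/0.006087 = 19220 d
   = 19220/365 = 52.7 yr

52.7 years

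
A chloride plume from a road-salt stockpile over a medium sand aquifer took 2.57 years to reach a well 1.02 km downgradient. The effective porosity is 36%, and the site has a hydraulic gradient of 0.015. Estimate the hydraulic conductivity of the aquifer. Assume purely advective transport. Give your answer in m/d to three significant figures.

26.1 m/d

t = 2.57 years = 938.1 d
L = 1.02 km = 1020 m
v = L / t = 1020 / 938.1 = 1.087 m/d
K = v · n / i = 1.087 × 0.36 / 0.015 = 26.1 m/d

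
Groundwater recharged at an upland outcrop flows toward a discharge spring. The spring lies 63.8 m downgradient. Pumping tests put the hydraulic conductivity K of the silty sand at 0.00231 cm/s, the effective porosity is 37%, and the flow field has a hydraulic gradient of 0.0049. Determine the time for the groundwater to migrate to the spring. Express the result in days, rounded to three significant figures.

2410 days

K = 0.00231 cm/s × 864 = 1.996 m/d
Darcy flux q = K·i = 1.996 × 0.0049 = 0.009780 m/d
Seepage velocity v = q / n = 0.009780 / 0.37 = 0.02643 m/d
t = L / v = 63.8 / 0.02643 = 2414 d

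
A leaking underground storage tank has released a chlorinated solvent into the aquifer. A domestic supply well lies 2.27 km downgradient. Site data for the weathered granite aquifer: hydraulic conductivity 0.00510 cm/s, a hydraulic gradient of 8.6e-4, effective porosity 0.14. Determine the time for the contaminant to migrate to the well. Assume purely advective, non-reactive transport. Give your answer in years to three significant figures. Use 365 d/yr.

230 years

K = 0.00510 cm/s × 864 = 4.406 m/d
q = Ki = 4.406 × 8.6e-4 = 0.003790 m/d
Seepage velocity v = q / n = 0.003790 / 0.14 = 0.02707 m/d
L = 2.27 km = 2270 m
t = L / v = 2270 / 0.02707 = 83860 d
   = 83860 / 365 = 230 yr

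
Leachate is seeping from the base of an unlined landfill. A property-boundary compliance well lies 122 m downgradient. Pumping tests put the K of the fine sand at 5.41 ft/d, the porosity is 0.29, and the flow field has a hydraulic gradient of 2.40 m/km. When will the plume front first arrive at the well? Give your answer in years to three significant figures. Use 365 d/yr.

K = 5.41 ft/d × 0.3048 = 1.649 m/d
q = Ki = 1.649 × 0.0024 = 0.003958 m/d
v = Ki/n = 1.649·0.0024/0.29 = 0.01365 m/d
t = L / v = 122 / 0.01365 = 8940 d
   = 8940 / 365 = 24.5 yr

24.5 years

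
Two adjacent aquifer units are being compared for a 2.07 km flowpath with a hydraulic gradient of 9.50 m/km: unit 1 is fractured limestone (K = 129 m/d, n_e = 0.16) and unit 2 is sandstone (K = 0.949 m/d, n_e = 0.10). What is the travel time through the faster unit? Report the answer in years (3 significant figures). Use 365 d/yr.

0.740 years

Unit 1 (fractured limestone): v = 129×0.0095/0.16 = 7.659 m/d, t = 2070/7.659 = 270.3 d
Unit 2 (sandstone): v = 0.949×0.0095/0.10 = 0.09015 m/d, t = 2070/0.09015 = 22960 d
Faster: 270.3 d / 365 = 0.740 yr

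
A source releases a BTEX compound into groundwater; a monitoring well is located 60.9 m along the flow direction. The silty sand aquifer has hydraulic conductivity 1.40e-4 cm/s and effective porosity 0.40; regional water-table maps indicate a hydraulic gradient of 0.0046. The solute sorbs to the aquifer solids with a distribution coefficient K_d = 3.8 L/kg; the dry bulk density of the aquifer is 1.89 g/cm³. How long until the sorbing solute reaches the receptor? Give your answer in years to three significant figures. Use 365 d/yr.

K = 1.40e-4 cm/s × 864 = 0.1210 m/d
q = Ki = 0.1210 × 0.0046 = 5.564e-4 m/d
Seepage velocity v = q / n = 5.564e-4 / 0.40 = 0.001391 m/d
Retardation R = 1 + ρ_b·K_d/n = 1 + 1.89×3.8/0.40 = 18.96
Contaminant velocity v_c = v/R = 0.001391/18.96 = 7.339e-5 m/d
t = L/v_c = 60.9/7.339e-5 = 829900 d
   = 829900/365 = 2270 yr

2270 years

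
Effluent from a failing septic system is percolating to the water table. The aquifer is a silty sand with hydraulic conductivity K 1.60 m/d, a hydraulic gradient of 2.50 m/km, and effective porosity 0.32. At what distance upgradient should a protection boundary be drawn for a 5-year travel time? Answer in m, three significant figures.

q = Ki = 1.60 × 0.0025 = 0.004000 m/d
Seepage velocity v = q / n = 0.004000 / 0.32 = 0.01250 m/d
T = 5 yr × 365 = 1825 d
L = v × T = 0.01250 × 1825 = 22.81 m

22.8 m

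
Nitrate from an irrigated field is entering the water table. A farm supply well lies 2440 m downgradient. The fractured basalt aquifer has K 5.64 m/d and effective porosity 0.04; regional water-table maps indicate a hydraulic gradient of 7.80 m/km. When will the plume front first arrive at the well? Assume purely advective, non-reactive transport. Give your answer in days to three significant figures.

Specific discharge q = 5.64 × 0.0078 = 0.04399 m/d
v_s = q/n_e = 0.04399/0.04 = 1.100 m/d
t = L / v = 2440 / 1.100 = 2219 d

2220 days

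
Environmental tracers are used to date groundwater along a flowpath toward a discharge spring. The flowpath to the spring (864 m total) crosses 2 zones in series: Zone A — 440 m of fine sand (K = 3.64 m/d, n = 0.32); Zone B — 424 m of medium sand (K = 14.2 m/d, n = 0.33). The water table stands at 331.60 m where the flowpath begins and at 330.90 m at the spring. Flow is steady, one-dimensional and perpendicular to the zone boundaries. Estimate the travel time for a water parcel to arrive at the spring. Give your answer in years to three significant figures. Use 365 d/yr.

Total head drop ΔH = 331.60 − 330.90 = 0.70 m
Continuity: the same q passes through each zone, so ΔH = q·Σ(L_j/K_j) — the zones act as resistances in series.
Σ(L/K) = 440/3.64 + 424/14.2 = 120.9 + 29.86 = 150.7 d
q = ΔH / Σ(L/K) = 0.70 / 150.7 = 0.004644 m/d (same in every zone)
Zone A: v = q/n = 0.004644/0.32 = 0.01451 m/d → t_A = 440/0.01451 = 30320 d
Zone B: v = q/n = 0.004644/0.33 = 0.01407 m/d → t_B = 424/0.01407 = 30130 d
Total t = 30320 + 30130 = 60450 d
   = 60450 / 365 = 166 yr

166 years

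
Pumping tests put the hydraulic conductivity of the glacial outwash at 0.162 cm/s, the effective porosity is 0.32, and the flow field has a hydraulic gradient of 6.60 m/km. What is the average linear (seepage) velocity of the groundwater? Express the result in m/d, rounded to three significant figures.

2.89 m/d

K = 0.162 cm/s × 864 = 140.0 m/d
q = Ki = 140.0 × 0.0066 = 0.9238 m/d
Seepage velocity v = q / n = 0.9238 / 0.32 = 2.887 m/d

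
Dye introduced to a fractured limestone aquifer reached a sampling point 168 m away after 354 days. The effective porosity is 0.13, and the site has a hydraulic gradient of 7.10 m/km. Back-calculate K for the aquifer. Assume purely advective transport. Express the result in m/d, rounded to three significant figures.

v = L / t = 168 / 354 = 0.4746 m/d
K = v · n / i = 0.4746 × 0.13 / 0.0071 = 8.69 m/d

8.69 m/d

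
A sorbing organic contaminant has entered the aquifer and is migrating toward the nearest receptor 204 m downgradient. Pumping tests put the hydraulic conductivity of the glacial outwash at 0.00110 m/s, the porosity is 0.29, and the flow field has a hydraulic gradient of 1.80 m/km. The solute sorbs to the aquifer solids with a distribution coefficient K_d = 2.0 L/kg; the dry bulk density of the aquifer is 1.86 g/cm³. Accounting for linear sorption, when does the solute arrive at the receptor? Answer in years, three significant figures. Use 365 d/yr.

13.1 years

K = 0.00110 m/s × 86400 s/d = 95.04 m/d
Darcy flux q = K·i = 95.04 × 0.0018 = 0.1711 m/d
v = Ki/n = 95.04·0.0018/0.29 = 0.5899 m/d
Retardation R = 1 + ρ_b·K_d/n = 1 + 1.86×2.0/0.29 = 13.83
Contaminant velocity v_c = v/R = 0.5899/13.83 = 0.04266 m/d
t = L/v_c = 204/0.04266 = 4782 d
   = 4782/365 = 13.1 yr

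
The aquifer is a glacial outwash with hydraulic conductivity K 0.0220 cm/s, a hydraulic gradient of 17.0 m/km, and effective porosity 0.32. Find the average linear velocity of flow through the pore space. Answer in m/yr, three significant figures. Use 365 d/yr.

369 m/yr

K = 0.0220 cm/s × 864 = 19.01 m/d
q = Ki = 19.01 × 0.017 = 0.3231 m/d
Seepage velocity v = q / n = 0.3231 / 0.32 = 1.010 m/d
   = 1.010 × 365 = 369 m/yr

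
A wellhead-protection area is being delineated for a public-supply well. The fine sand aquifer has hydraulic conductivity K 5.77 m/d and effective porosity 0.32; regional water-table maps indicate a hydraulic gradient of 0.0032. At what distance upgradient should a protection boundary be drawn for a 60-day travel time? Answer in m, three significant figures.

Darcy flux q = K·i = 5.77 × 0.0032 = 0.01846 m/d
Seepage velocity v = q / n = 0.01846 / 0.32 = 0.05770 m/d
L = v × T = 0.05770 × 60 = 3.462 m

3.46 m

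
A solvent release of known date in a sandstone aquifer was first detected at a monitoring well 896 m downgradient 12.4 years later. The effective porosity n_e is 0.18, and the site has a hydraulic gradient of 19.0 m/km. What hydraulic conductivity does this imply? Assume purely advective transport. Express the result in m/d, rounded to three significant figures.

1.88 m/d

t = 12.4 years = 4526 d
v = L / t = 896 / 4526 = 0.1980 m/d
K = v · n / i = 0.1980 × 0.18 / 0.019 = 1.88 m/d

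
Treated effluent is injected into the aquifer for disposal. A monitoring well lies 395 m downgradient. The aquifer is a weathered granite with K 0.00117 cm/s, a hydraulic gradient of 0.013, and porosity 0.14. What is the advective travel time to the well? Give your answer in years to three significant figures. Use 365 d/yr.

K = 0.00117 cm/s × 864 = 1.011 m/d
Darcy flux q = K·i = 1.011 × 0.013 = 0.01314 m/d
Average linear velocity = 0.01314 / 0.14 = 0.09387 m/d
t = L / v = 395 / 0.09387 = 4208 d
   = 4208 / 365 = 11.5 yr

11.5 years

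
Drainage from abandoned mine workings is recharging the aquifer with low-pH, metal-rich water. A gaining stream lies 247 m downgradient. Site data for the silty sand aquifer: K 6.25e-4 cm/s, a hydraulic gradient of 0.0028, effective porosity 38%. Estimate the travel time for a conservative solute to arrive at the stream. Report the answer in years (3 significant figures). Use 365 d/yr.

170 years

K = 6.25e-4 cm/s × 864 = 0.5400 m/d
Specific discharge q = 0.5400 × 0.0028 = 0.001512 m/d
Seepage velocity v = q / n = 0.001512 / 0.38 = 0.003979 m/d
t = L / v = 247 / 0.003979 = 62080 d
   = 62080 / 365 = 170 yr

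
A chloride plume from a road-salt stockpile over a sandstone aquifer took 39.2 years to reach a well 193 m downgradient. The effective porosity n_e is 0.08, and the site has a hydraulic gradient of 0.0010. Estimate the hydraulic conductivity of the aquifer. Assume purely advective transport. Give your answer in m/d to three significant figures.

t = 39.2 years = 14310 d
v = L / t = 193 / 14310 = 0.01349 m/d
K = v · n / i = 0.01349 × 0.08 / 0.0010 = 1.08 m/d

1.08 m/d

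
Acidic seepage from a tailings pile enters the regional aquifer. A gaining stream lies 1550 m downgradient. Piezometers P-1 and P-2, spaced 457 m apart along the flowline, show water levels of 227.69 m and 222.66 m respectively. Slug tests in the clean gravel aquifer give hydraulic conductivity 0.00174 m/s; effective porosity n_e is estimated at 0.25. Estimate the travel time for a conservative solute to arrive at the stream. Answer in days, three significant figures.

Hydraulic gradient i = (227.69 − 222.66) / 457 = 5.03 / 457 = 0.01101
K = 0.00174 m/s × 86400 s/d = 150.3 m/d
Specific discharge q = 150.3 × 0.01101 = 1.655 m/d
Average linear velocity = 1.655 / 0.25 = 6.619 m/d
t = L / v = 1550 / 6.619 = 234.2 d

234 days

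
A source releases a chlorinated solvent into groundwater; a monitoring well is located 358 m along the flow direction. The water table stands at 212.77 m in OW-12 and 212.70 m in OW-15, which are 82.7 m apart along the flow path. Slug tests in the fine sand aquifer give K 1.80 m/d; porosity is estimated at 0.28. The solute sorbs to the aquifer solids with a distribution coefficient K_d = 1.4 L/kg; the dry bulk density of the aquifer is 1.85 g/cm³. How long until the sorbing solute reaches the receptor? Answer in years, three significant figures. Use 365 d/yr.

Hydraulic gradient i = (212.77 − 212.70) / 82.7 = 0.07 / 82.7 = 8.464e-4
Specific discharge q = 1.80 × 8.464e-4 = 0.001524 m/d
Average linear velocity = 0.001524 / 0.28 = 0.005441 m/d
Retardation R = 1 + ρ_b·K_d/n = 1 + 1.85×1.4/0.28 = 10.25
Contaminant velocity v_c = v/R = 0.005441/10.25 = 5.309e-4 m/d
t = L/v_c = 358/5.309e-4 = 674400 d
   = 674400/365 = 1850 yr

1850 years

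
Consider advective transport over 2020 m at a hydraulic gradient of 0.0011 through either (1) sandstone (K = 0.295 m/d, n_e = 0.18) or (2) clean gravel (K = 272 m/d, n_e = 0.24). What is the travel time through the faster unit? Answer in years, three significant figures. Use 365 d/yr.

Unit 1 (sandstone): v = 0.295×0.0011/0.18 = 0.001803 m/d, t = 2020/0.001803 = 1.120e6 d
Unit 2 (clean gravel): v = 272×0.0011/0.24 = 1.247 m/d, t = 2020/1.247 = 1620 d
Faster: 1620 d / 365 = 4.44 yr

4.44 years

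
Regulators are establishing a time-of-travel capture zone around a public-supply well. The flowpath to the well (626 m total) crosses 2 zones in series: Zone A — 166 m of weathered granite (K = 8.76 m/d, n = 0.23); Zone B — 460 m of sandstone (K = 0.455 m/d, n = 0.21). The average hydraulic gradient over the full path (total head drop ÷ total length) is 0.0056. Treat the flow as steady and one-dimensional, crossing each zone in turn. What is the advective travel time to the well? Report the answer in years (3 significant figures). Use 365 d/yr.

108 years

Steady 1-D flow in series ⇒ the Darcy flux q is identical in every zone and the zone head losses add (resistances L/K in series).
Σ(L/K) = 166/8.76 + 460/0.455 = 18.95 + 1011 = 1030 d
K_eq = L_total / Σ(L/K) = 626 / 1030 = 0.6078 m/d
q = K_eq · i = 0.6078 × 0.0056 = 0.003404 m/d (same in every zone)
Zone A: v = q/n = 0.003404/0.23 = 0.01480 m/d → t_A = 166/0.01480 = 11220 d
Zone B: v = q/n = 0.003404/0.21 = 0.01621 m/d → t_B = 460/0.01621 = 28380 d
Total t = 11220 + 28380 = 39600 d
   = 39600 / 365 = 108 yr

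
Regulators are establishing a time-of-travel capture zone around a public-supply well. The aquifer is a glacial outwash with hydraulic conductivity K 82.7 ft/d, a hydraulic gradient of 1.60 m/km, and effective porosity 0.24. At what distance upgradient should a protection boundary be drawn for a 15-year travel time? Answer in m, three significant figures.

920 m

K = 82.7 ft/d × 0.3048 = 25.21 m/d
q = Ki = 25.21 × 0.0016 = 0.04033 m/d
Average linear velocity = 0.04033 / 0.24 = 0.1680 m/d
T = 15 yr × 365 = 5475 d
L = v × T = 0.1680 × 5475 = 920.1 m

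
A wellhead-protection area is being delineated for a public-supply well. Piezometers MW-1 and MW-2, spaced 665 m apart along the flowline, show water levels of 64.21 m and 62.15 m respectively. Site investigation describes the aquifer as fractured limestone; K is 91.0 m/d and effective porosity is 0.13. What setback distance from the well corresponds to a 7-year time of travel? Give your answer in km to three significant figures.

5.54 km

Hydraulic gradient i = (64.21 − 62.15) / 665 = 2.06 / 665 = 0.003098
q = Ki = 91.0 × 0.003098 = 0.2819 m/d
Seepage velocity v = q / n = 0.2819 / 0.13 = 2.168 m/d
T = 7 yr × 365 = 2555 d
L = v × T = 2.168 × 2555 = 5540 m
   = 5.54 km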